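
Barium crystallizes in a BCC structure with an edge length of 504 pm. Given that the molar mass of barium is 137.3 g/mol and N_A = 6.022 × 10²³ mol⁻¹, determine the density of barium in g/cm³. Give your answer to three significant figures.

A BCC unit cell contains Z = 2 atoms.
Cell volume: a³ = (504 pm)³ = (5.040 × 10^-8 cm)³ = 1.280 × 10^-22 cm³.
ρ = Z·M/(N_A·a³) = 2 × 137.3 / (6.022 × 10²³ × 1.280 × 10^-22) = 3.562 g/cm³.

3.56 g/cm³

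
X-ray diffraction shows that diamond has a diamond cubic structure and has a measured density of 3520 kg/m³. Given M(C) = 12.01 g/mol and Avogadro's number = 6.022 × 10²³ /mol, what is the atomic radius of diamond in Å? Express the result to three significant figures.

For a diamond cubic cell (Z = 8), a³ = Z·M/(N_A·ρ) = 8 × 12.01 / (6.022 × 10²³ × 3.520) = 4.533 × 10^-23 cm³, so a = 3.565 × 10^-8 cm = 3.565 Å.
Nearest neighbors lie along the body diagonal with √3·a = 8r, so r = 0.2165 × a = 0.772 Å.

0.772 Å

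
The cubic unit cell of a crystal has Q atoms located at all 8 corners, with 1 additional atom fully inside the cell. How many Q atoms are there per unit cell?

Corner atoms are shared by 8 cells (1/8 each), interior atoms are unshared.
Net atoms = 8 × 1/8 + 1 = 1 + 1 = 2.

2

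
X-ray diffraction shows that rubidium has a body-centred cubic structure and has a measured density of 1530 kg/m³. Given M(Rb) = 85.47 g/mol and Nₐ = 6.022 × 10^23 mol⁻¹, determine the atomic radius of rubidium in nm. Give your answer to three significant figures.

0.247 nm

For a BCC cell (Z = 2), a³ = Z·M/(N_A·ρ) = 2 × 85.47 / (6.022 × 10²³ × 1.530) = 1.855 × 10^-22 cm³, so a = 5.703 × 10^-8 cm = 0.5703 nm.
Atoms touch along the body diagonal, so √3·a = 4r, so r = 0.4330 × a = 0.247 nm.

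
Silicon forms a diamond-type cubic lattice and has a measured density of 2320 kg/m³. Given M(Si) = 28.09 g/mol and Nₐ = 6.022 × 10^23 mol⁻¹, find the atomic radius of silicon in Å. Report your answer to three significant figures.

For a diamond cubic cell (Z = 8), a³ = Z·M/(N_A·ρ) = 8 × 28.09 / (6.022 × 10²³ × 2.320) = 1.608 × 10^-22 cm³, so a = 5.438 × 10^-8 cm = 5.438 Å.
Nearest neighbors lie along the body diagonal with √3·a = 8r, so r = 0.2165 × a = 1.18 Å.

1.18 Å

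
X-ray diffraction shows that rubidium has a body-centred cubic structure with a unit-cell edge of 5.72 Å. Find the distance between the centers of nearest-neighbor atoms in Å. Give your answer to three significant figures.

In a BCC structure, atoms touch along the body diagonal, so √3·a = 4r; the nearest-neighbor distance equals 2r = 0.8660·a.
d = 0.8660 × 5.72 = 4.95 Å.

4.95 Å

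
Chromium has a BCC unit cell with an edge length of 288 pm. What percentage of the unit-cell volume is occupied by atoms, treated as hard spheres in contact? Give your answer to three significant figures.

In a BCC lattice atoms touch along the body diagonal, so √3·a = 4r, so r = 0.4330a = 124.7 pm.
Packing fraction = Z·(4/3)πr³ / a³ = 2 × (4/3)π × (124.7)³ / (288)³ = 0.6802 = 68.0%.

68.0%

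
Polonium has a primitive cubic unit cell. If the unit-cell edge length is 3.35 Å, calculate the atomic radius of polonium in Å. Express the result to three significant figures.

1.68 Å

In a simple cubic lattice, atoms touch along the cell edge, so a = 2r.
r = a/2 = 3.35/2 = 1.68 Å.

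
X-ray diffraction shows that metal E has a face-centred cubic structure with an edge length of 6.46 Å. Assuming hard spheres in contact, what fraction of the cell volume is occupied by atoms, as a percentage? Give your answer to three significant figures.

74.0%

In an FCC lattice atoms touch along the face diagonal, so √2·a = 4r, so r = 0.3536a = 2.284 Å.
Packing fraction = Z·(4/3)πr³ / a³ = 4 × (4/3)π × (2.284)³ / (6.46)³ = 0.7405 = 74.0%.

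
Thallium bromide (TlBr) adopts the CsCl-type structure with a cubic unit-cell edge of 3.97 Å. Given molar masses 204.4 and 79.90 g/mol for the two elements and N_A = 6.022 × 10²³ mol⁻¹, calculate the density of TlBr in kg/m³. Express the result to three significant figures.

7550 kg/m³

The CsCl-type structure contains Z = 1 formula unit per cell; M(TlBr) = 204.4 + 79.90 = 284.3 g/mol.
a³ = (3.970 × 10^-8 cm)³ = 6.257 × 10^-23 cm³.
ρ = 1 × 284.3 / (6.022 × 10²³ × 6.257 × 10^-23) = 7.545 g/cm³ = 7550 kg/m³.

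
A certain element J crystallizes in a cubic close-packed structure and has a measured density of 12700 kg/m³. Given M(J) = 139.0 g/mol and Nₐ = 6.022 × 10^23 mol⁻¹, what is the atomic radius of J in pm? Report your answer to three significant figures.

For an FCC cell (Z = 4), a³ = Z·M/(N_A·ρ) = 4 × 139.0 / (6.022 × 10²³ × 12.70) = 7.270 × 10^-23 cm³, so a = 4.174 × 10^-8 cm = 417.4 pm.
Atoms touch along the face diagonal, so √2·a = 4r, so r = 0.3536 × a = 148 pm.

148 pm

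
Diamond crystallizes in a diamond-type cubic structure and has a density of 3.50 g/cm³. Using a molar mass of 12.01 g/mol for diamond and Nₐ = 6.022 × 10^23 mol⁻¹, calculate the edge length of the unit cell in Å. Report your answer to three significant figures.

With Z = 8 atoms per diamond cubic cell, a³ = Z·M/(N_A·ρ) = 8 × 12.01 / (6.022 × 10²³ × 3.500 g/cm³) = 4.559 × 10^-23 cm³.
a = (4.559 × 10^-23)^(1/3) = 3.572 × 10^-8 cm = 3.57 Å.

3.57 Å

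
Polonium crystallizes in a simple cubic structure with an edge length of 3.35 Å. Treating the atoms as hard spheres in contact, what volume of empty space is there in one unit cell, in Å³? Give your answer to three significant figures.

In a simple cubic lattice atoms touch along the cell edge, so a = 2r, so r = 0.5000a = 1.675 Å.
V_cell = a³ = 37.60 Å³; V_atoms = 1 × (4/3)πr³ = 19.68 Å³.
Empty space = 37.60 − 19.68 = 17.9 Å³.

17.9 Å³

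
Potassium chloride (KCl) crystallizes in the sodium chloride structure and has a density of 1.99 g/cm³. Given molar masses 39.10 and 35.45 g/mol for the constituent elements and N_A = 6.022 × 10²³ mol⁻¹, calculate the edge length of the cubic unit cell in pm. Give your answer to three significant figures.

M(KCl) = 74.55 g/mol; Z = 4 formula units per cell.
a³ = Z·M/(N_A·ρ) = 4 × 74.55 / (6.022 × 10²³ × 1.99) = 2.488 × 10^-22 cm³, so a = 6.290 × 10^-8 cm = 629 pm.

629 pm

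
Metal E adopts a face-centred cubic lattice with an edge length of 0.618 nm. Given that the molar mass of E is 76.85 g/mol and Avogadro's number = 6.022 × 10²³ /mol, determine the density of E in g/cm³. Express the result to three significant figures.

2.16 g/cm³

An FCC unit cell contains Z = 4 atoms.
Cell volume: a³ = (0.618 nm)³ = (6.180 × 10^-8 cm)³ = 2.360 × 10^-22 cm³.
ρ = Z·M/(N_A·a³) = 4 × 76.85 / (6.022 × 10²³ × 2.360 × 10^-22) = 2.163 g/cm³.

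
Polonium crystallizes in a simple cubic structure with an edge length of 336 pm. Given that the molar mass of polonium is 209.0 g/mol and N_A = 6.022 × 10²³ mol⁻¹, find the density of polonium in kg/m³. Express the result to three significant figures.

9150 kg/m³

A simple cubic unit cell contains Z = 1 atom.
Cell volume: a³ = (336 pm)³ = (3.360 × 10^-8 cm)³ = 3.793 × 10^-23 cm³.
ρ = Z·M/(N_A·a³) = 1 × 209.0 / (6.022 × 10²³ × 3.793 × 10^-23) = 9.149 g/cm³ = 9150 kg/m³.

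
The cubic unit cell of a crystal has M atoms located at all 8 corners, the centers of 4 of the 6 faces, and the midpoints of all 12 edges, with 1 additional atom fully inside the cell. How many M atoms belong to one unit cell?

7

Corner atoms are shared by 8 cells (1/8 each), face atoms by 2 (1/2 each), edge atoms by 4 (1/4 each), interior atoms are unshared.
Net atoms = 8 × 1/8 + 4 × 1/2 + 12 × 1/4 + 1 = 1 + 2 + 3 + 1 = 7.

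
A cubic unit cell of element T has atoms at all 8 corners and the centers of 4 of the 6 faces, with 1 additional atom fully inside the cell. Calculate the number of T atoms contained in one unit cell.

Corner atoms are shared by 8 cells (1/8 each), face atoms by 2 (1/2 each), interior atoms are unshared.
Net atoms = 8 × 1/8 + 4 × 1/2 + 1 = 1 + 2 + 1 = 4.

4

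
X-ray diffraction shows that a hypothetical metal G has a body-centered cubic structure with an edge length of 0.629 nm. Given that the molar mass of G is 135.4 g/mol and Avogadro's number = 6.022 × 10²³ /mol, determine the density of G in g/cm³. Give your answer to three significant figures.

A BCC unit cell contains Z = 2 atoms.
Cell volume: a³ = (0.629 nm)³ = (6.290 × 10^-8 cm)³ = 2.489 × 10^-22 cm³.
ρ = Z·M/(N_A·a³) = 2 × 135.4 / (6.022 × 10²³ × 2.489 × 10^-22) = 1.807 g/cm³.

1.81 g/cm³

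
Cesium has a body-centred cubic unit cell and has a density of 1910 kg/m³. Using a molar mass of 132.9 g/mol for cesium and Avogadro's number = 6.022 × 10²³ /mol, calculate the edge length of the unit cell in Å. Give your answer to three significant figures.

6.14 Å

With Z = 2 atoms per BCC cell, a³ = Z·M/(N_A·ρ) = 2 × 132.9 / (6.022 × 10²³ × 1.910 g/cm³) = 2.311 × 10^-22 cm³.
a = (2.311 × 10^-22)^(1/3) = 6.137 × 10^-8 cm = 6.14 Å.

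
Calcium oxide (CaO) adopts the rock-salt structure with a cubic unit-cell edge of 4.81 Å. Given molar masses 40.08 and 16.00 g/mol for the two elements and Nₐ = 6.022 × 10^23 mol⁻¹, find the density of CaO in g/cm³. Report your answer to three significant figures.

The rock-salt structure contains Z = 4 formula units per cell; M(CaO) = 40.08 + 16.00 = 56.08 g/mol.
a³ = (4.810 × 10^-8 cm)³ = 1.113 × 10^-22 cm³.
ρ = 4 × 56.08 / (6.022 × 10²³ × 1.113 × 10^-22) = 3.347 g/cm³.

3.35 g/cm³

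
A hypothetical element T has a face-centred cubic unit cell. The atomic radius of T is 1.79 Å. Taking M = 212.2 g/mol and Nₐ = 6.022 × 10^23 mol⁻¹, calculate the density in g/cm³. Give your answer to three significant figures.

10.9 g/cm³

In an FCC lattice, atoms touch along the face diagonal, so √2·a = 4r, giving a = 5.063 Å = 5.063 × 10^-8 cm.
With Z = 4, ρ = Z·M/(N_A·a³) = 4 × 212.2 / (6.022 × 10²³ × 1.298 × 10^-22) = 10.86 g/cm³.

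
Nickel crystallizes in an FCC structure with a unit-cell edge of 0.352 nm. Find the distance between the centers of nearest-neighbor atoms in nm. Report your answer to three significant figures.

In an FCC structure, atoms touch along the face diagonal, so √2·a = 4r; the nearest-neighbor distance equals 2r = 0.7071·a.
d = 0.7071 × 0.352 = 0.249 nm.

0.249 nm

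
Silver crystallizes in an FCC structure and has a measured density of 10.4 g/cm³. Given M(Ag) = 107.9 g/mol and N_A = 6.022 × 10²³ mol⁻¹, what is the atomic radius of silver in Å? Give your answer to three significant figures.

For an FCC cell (Z = 4), a³ = Z·M/(N_A·ρ) = 4 × 107.9 / (6.022 × 10²³ × 10.40) = 6.891 × 10^-23 cm³, so a = 4.100 × 10^-8 cm = 4.100 Å.
Atoms touch along the face diagonal, so √2·a = 4r, so r = 0.3536 × a = 1.45 Å.

1.45 Å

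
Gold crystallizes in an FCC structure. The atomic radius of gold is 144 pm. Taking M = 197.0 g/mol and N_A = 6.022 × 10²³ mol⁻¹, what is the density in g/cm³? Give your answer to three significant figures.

19.4 g/cm³

In an FCC lattice, atoms touch along the face diagonal, so √2·a = 4r, giving a = 407.3 pm = 4.073 × 10^-8 cm.
With Z = 4, ρ = Z·M/(N_A·a³) = 4 × 197.0 / (6.022 × 10²³ × 6.757 × 10^-23) = 19.37 g/cm³.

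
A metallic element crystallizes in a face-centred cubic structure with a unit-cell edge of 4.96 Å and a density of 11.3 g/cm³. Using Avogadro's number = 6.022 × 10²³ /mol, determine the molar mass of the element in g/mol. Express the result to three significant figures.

208 g/mol

An FCC cell has Z = 4 atoms; a = 4.960 × 10^-8 cm.
M = ρ·N_A·a³/Z = 11.3 × 6.022 × 10²³ × 1.220 × 10^-22 / 4 = 208 g/mol.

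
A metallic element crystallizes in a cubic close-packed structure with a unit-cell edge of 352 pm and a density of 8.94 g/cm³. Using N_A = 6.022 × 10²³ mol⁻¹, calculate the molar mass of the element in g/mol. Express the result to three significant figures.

An FCC cell has Z = 4 atoms; a = 3.520 × 10^-8 cm.
M = ρ·N_A·a³/Z = 8.94 × 6.022 × 10²³ × 4.361 × 10^-23 / 4 = 58.7 g/mol.

58.7 g/mol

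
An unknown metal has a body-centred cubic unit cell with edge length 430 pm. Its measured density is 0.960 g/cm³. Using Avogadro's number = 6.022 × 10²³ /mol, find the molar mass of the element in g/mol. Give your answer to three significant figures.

23.0 g/mol

A BCC cell has Z = 2 atoms; a = 4.300 × 10^-8 cm.
M = ρ·N_A·a³/Z = 0.960 × 6.022 × 10²³ × 7.951 × 10^-23 / 2 = 23.0 g/mol.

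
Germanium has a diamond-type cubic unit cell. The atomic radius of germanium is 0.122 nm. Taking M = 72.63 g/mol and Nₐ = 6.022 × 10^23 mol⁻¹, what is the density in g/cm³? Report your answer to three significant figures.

In a diamond cubic lattice, nearest neighbors lie along the body diagonal with √3·a = 8r, giving a = 0.5635 nm = 5.635 × 10^-8 cm.
With Z = 8, ρ = Z·M/(N_A·a³) = 8 × 72.63 / (6.022 × 10²³ × 1.789 × 10^-22) = 5.393 g/cm³.

5.39 g/cm³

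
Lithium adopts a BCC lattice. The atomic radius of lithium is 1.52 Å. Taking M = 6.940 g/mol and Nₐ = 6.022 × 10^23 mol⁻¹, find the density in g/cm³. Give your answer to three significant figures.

In a BCC lattice, atoms touch along the body diagonal, so √3·a = 4r, giving a = 3.510 Å = 3.510 × 10^-8 cm.
With Z = 2, ρ = Z·M/(N_A·a³) = 2 × 6.940 / (6.022 × 10²³ × 4.325 × 10^-23) = 0.5329 g/cm³.

0.533 g/cm³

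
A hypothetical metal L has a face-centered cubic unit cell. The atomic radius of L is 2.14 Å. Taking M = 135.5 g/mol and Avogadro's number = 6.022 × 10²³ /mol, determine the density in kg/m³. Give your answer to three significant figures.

4060 kg/m³

In an FCC lattice, atoms touch along the face diagonal, so √2·a = 4r, giving a = 6.053 Å = 6.053 × 10^-8 cm.
With Z = 4, ρ = Z·M/(N_A·a³) = 4 × 135.5 / (6.022 × 10²³ × 2.218 × 10^-22) = 4.059 g/cm³ = 4060 kg/m³.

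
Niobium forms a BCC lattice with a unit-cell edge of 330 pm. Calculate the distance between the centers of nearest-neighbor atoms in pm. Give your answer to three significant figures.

286 pm

In a BCC structure, atoms touch along the body diagonal, so √3·a = 4r; the nearest-neighbor distance equals 2r = 0.8660·a.
d = 0.8660 × 330 = 286 pm.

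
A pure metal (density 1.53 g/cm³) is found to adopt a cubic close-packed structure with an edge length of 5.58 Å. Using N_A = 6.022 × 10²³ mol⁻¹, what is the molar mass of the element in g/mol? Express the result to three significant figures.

40.0 g/mol

An FCC cell has Z = 4 atoms; a = 5.580 × 10^-8 cm.
M = ρ·N_A·a³/Z = 1.53 × 6.022 × 10²³ × 1.737 × 10^-22 / 4 = 40.0 g/mol.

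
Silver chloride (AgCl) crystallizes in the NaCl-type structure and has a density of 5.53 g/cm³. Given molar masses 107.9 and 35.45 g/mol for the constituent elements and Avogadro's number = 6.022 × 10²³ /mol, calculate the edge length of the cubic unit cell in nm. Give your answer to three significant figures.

M(AgCl) = 143.35 g/mol; Z = 4 formula units per cell.
a³ = Z·M/(N_A·ρ) = 4 × 143.35 / (6.022 × 10²³ × 5.53) = 1.722 × 10^-22 cm³, so a = 5.563 × 10^-8 cm = 0.556 nm.

0.556 nm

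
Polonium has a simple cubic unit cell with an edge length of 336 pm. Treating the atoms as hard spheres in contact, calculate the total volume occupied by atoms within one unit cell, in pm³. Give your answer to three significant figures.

1.99 × 10^7 pm³

In a simple cubic lattice atoms touch along the cell edge, so a = 2r, so r = 0.5000a = 168.0 pm.
V_atoms = Z × (4/3)πr³ = 1 × (4/3)π × (168.0)³ = 1.99 × 10^7 pm³.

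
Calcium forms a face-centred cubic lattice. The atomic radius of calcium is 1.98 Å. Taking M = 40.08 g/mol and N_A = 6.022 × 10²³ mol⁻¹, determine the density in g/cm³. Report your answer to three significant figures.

In an FCC lattice, atoms touch along the face diagonal, so √2·a = 4r, giving a = 5.600 Å = 5.600 × 10^-8 cm.
With Z = 4, ρ = Z·M/(N_A·a³) = 4 × 40.08 / (6.022 × 10²³ × 1.756 × 10^-22) = 1.516 g/cm³.

1.52 g/cm³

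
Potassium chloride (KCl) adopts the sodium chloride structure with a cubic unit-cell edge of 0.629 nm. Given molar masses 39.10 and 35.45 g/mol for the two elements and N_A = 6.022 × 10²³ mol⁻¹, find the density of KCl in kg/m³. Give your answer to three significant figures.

1990 kg/m³

The sodium chloride structure contains Z = 4 formula units per cell; M(KCl) = 39.10 + 35.45 = 74.55 g/mol.
a³ = (6.290 × 10^-8 cm)³ = 2.489 × 10^-22 cm³.
ρ = 4 × 74.55 / (6.022 × 10²³ × 2.489 × 10^-22) = 1.990 g/cm³ = 1990 kg/m³.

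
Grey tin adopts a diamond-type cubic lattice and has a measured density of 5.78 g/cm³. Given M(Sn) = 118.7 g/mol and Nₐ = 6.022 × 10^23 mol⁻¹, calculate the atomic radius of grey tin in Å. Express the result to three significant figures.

For a diamond cubic cell (Z = 8), a³ = Z·M/(N_A·ρ) = 8 × 118.7 / (6.022 × 10²³ × 5.780) = 2.728 × 10^-22 cm³, so a = 6.486 × 10^-8 cm = 6.486 Å.
Nearest neighbors lie along the body diagonal with √3·a = 8r, so r = 0.2165 × a = 1.40 Å.

1.40 Å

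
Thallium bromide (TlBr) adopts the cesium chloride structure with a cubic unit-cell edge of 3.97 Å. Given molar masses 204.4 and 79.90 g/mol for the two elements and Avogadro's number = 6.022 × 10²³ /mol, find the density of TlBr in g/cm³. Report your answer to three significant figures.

7.55 g/cm³

The cesium chloride structure contains Z = 1 formula unit per cell; M(TlBr) = 204.4 + 79.90 = 284.3 g/mol.
a³ = (3.970 × 10^-8 cm)³ = 6.257 × 10^-23 cm³.
ρ = 1 × 284.3 / (6.022 × 10²³ × 6.257 × 10^-23) = 7.545 g/cm³.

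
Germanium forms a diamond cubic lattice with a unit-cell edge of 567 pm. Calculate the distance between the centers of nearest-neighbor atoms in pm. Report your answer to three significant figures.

In a diamond cubic structure, nearest neighbors lie along the body diagonal with √3·a = 8r; the nearest-neighbor distance equals 2r = 0.4330·a.
d = 0.4330 × 567 = 246 pm.

246 pm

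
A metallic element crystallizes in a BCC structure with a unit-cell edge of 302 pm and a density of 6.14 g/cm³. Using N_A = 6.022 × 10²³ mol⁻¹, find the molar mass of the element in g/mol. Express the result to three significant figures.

A BCC cell has Z = 2 atoms; a = 3.020 × 10^-8 cm.
M = ρ·N_A·a³/Z = 6.14 × 6.022 × 10²³ × 2.754 × 10^-23 / 2 = 50.9 g/mol.

50.9 g/mol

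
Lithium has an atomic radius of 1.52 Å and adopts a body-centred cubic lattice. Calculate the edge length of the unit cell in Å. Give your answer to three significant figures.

3.51 Å

In a BCC lattice, atoms touch along the body diagonal, so √3·a = 4r.
a = 4r/√3 = 4 × 1.52 / 1.7321 = 3.51 Å.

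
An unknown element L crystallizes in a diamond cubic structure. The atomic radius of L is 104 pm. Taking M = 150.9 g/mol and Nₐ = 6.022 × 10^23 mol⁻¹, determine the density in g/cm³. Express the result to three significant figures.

18.1 g/cm³

In a diamond cubic lattice, nearest neighbors lie along the body diagonal with √3·a = 8r, giving a = 480.4 pm = 4.804 × 10^-8 cm.
With Z = 8, ρ = Z·M/(N_A·a³) = 8 × 150.9 / (6.022 × 10²³ × 1.108 × 10^-22) = 18.09 g/cm³.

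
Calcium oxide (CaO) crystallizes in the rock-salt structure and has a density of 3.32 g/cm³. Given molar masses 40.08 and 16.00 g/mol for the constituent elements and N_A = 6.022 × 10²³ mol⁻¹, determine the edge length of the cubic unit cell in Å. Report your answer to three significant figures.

4.82 Å

M(CaO) = 56.08 g/mol; Z = 4 formula units per cell.
a³ = Z·M/(N_A·ρ) = 4 × 56.08 / (6.022 × 10²³ × 3.32) = 1.122 × 10^-22 cm³, so a = 4.823 × 10^-8 cm = 4.82 Å.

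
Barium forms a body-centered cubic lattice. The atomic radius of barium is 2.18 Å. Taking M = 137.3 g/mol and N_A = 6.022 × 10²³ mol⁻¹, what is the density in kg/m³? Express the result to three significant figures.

3570 kg/m³

In a BCC lattice, atoms touch along the body diagonal, so √3·a = 4r, giving a = 5.034 Å = 5.034 × 10^-8 cm.
With Z = 2, ρ = Z·M/(N_A·a³) = 2 × 137.3 / (6.022 × 10²³ × 1.276 × 10^-22) = 3.573 g/cm³ = 3570 kg/m³.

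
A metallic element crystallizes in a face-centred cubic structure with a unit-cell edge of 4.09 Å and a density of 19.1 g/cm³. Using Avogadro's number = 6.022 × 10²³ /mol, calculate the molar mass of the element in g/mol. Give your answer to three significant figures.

An FCC cell has Z = 4 atoms; a = 4.090 × 10^-8 cm.
M = ρ·N_A·a³/Z = 19.1 × 6.022 × 10²³ × 6.842 × 10^-23 / 4 = 197 g/mol.

197 g/mol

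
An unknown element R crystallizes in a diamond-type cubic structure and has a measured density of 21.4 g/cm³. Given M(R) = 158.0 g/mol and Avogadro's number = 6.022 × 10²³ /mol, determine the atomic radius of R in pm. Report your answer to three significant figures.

For a diamond cubic cell (Z = 8), a³ = Z·M/(N_A·ρ) = 8 × 158.0 / (6.022 × 10²³ × 21.40) = 9.808 × 10^-23 cm³, so a = 4.612 × 10^-8 cm = 461.2 pm.
Nearest neighbors lie along the body diagonal with √3·a = 8r, so r = 0.2165 × a = 99.8 pm.

99.8 pm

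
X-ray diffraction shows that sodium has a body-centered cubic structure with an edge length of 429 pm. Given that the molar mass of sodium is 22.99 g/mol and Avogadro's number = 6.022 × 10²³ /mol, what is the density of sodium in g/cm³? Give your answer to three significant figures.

A BCC unit cell contains Z = 2 atoms.
Cell volume: a³ = (429 pm)³ = (4.290 × 10^-8 cm)³ = 7.895 × 10^-23 cm³.
ρ = Z·M/(N_A·a³) = 2 × 22.99 / (6.022 × 10²³ × 7.895 × 10^-23) = 0.9671 g/cm³.

0.967 g/cm³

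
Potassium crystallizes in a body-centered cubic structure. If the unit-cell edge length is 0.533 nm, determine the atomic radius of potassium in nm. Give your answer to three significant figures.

0.231 nm

In a BCC lattice, atoms touch along the body diagonal, so √3·a = 4r.
r = √3·a/4 = 1.7321 × 0.533 / 4 = 0.231 nm.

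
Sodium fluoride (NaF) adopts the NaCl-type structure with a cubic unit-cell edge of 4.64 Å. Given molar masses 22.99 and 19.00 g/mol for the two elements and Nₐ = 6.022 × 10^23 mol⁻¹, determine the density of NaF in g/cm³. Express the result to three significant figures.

2.79 g/cm³

The NaCl-type structure contains Z = 4 formula units per cell; M(NaF) = 22.99 + 19.00 = 41.99 g/mol.
a³ = (4.640 × 10^-8 cm)³ = 9.990 × 10^-23 cm³.
ρ = 4 × 41.99 / (6.022 × 10²³ × 9.990 × 10^-23) = 2.792 g/cm³.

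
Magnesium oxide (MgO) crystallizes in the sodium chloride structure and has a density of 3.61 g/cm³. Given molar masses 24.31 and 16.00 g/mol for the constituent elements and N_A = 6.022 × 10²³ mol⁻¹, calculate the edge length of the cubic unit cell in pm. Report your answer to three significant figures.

M(MgO) = 40.31 g/mol; Z = 4 formula units per cell.
a³ = Z·M/(N_A·ρ) = 4 × 40.31 / (6.022 × 10²³ × 3.61) = 7.417 × 10^-23 cm³, so a = 4.202 × 10^-8 cm = 420 pm.

420 pm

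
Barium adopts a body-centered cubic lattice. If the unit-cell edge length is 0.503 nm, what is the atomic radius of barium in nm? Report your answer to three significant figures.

In a BCC lattice, atoms touch along the body diagonal, so √3·a = 4r.
r = √3·a/4 = 1.7321 × 0.503 / 4 = 0.218 nm.

0.218 nm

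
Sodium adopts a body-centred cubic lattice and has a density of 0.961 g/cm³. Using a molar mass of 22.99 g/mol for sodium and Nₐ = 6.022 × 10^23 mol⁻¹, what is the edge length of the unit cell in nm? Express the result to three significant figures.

0.430 nm

With Z = 2 atoms per BCC cell, a³ = Z·M/(N_A·ρ) = 2 × 22.99 / (6.022 × 10²³ × 0.9610 g/cm³) = 7.945 × 10^-23 cm³.
a = (7.945 × 10^-23)^(1/3) = 4.299 × 10^-8 cm = 0.430 nm.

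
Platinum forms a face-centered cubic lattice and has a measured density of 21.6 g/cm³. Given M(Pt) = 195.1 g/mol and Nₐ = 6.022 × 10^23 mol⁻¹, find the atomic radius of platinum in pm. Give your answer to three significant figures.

For an FCC cell (Z = 4), a³ = Z·M/(N_A·ρ) = 4 × 195.1 / (6.022 × 10²³ × 21.60) = 6.000 × 10^-23 cm³, so a = 3.915 × 10^-8 cm = 391.5 pm.
Atoms touch along the face diagonal, so √2·a = 4r, so r = 0.3536 × a = 138 pm.

138 pm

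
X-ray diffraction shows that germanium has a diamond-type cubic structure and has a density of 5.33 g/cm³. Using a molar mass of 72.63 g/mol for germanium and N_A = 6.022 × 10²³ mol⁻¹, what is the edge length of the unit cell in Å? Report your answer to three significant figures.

5.66 Å

With Z = 8 atoms per diamond cubic cell, a³ = Z·M/(N_A·ρ) = 8 × 72.63 / (6.022 × 10²³ × 5.330 g/cm³) = 1.810 × 10^-22 cm³.
a = (1.810 × 10^-22)^(1/3) = 5.657 × 10^-8 cm = 5.66 Å.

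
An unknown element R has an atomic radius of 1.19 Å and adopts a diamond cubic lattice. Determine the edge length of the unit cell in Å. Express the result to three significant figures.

In a diamond cubic lattice, nearest neighbors lie along the body diagonal with √3·a = 8r.
a = 8r/√3 = 8 × 1.19 / 1.7321 = 5.50 Å.

5.50 Å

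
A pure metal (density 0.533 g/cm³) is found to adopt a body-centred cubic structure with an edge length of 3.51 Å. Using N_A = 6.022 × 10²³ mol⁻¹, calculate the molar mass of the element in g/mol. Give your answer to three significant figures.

A BCC cell has Z = 2 atoms; a = 3.510 × 10^-8 cm.
M = ρ·N_A·a³/Z = 0.533 × 6.022 × 10²³ × 4.324 × 10^-23 / 2 = 6.94 g/mol.

6.94 g/mol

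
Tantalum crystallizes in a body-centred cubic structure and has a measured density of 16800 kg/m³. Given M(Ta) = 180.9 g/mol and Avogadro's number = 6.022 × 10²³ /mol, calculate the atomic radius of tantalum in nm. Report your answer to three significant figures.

0.143 nm

For a BCC cell (Z = 2), a³ = Z·M/(N_A·ρ) = 2 × 180.9 / (6.022 × 10²³ × 16.80) = 3.576 × 10^-23 cm³, so a = 3.295 × 10^-8 cm = 0.3295 nm.
Atoms touch along the body diagonal, so √3·a = 4r, so r = 0.4330 × a = 0.143 nm.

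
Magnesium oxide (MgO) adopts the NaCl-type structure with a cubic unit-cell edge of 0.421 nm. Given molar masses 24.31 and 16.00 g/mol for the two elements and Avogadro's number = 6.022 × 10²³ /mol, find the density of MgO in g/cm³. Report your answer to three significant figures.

The NaCl-type structure contains Z = 4 formula units per cell; M(MgO) = 24.31 + 16.00 = 40.31 g/mol.
a³ = (4.210 × 10^-8 cm)³ = 7.462 × 10^-23 cm³.
ρ = 4 × 40.31 / (6.022 × 10²³ × 7.462 × 10^-23) = 3.588 g/cm³.

3.59 g/cm³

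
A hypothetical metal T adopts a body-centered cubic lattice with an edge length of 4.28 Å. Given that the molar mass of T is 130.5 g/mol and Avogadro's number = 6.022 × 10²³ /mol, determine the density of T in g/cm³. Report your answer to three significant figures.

5.53 g/cm³

A BCC unit cell contains Z = 2 atoms.
Cell volume: a³ = (4.28 Å)³ = (4.280 × 10^-8 cm)³ = 7.840 × 10^-23 cm³.
ρ = Z·M/(N_A·a³) = 2 × 130.5 / (6.022 × 10²³ × 7.840 × 10^-23) = 5.528 g/cm³.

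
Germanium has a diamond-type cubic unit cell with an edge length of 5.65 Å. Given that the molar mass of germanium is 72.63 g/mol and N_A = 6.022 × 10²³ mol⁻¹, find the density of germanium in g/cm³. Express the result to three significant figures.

5.35 g/cm³

A diamond cubic unit cell contains Z = 8 atoms.
Cell volume: a³ = (5.65 Å)³ = (5.650 × 10^-8 cm)³ = 1.804 × 10^-22 cm³.
ρ = Z·M/(N_A·a³) = 8 × 72.63 / (6.022 × 10²³ × 1.804 × 10^-22) = 5.350 g/cm³.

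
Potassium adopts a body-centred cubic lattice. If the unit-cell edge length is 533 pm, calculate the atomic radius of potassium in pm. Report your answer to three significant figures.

231 pm

In a BCC lattice, atoms touch along the body diagonal, so √3·a = 4r.
r = √3·a/4 = 1.7321 × 533 / 4 = 231 pm.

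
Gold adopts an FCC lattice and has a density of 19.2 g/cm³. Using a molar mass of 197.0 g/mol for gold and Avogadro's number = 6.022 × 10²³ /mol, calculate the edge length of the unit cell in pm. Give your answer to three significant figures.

408 pm

With Z = 4 atoms per FCC cell, a³ = Z·M/(N_A·ρ) = 4 × 197.0 / (6.022 × 10²³ × 19.20 g/cm³) = 6.815 × 10^-23 cm³.
a = (6.815 × 10^-23)^(1/3) = 4.085 × 10^-8 cm = 408 pm.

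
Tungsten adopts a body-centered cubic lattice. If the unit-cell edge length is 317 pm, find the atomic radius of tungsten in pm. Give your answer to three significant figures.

137 pm

In a BCC lattice, atoms touch along the body diagonal, so √3·a = 4r.
r = √3·a/4 = 1.7321 × 317 / 4 = 137 pm.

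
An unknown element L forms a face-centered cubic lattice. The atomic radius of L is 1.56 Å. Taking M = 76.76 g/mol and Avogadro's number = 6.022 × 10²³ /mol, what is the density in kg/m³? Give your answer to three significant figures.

5940 kg/m³

In an FCC lattice, atoms touch along the face diagonal, so √2·a = 4r, giving a = 4.412 Å = 4.412 × 10^-8 cm.
With Z = 4, ρ = Z·M/(N_A·a³) = 4 × 76.76 / (6.022 × 10²³ × 8.590 × 10^-23) = 5.935 g/cm³ = 5940 kg/m³.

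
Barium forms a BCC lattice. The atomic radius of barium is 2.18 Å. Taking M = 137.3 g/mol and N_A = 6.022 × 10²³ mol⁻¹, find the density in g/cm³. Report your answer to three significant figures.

In a BCC lattice, atoms touch along the body diagonal, so √3·a = 4r, giving a = 5.034 Å = 5.034 × 10^-8 cm.
With Z = 2, ρ = Z·M/(N_A·a³) = 2 × 137.3 / (6.022 × 10²³ × 1.276 × 10^-22) = 3.573 g/cm³.

3.57 g/cm³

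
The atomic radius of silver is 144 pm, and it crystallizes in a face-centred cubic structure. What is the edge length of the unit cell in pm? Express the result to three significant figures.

In an FCC lattice, atoms touch along the face diagonal, so √2·a = 4r.
a = 4r/√2 = 4 × 144 / 1.4142 = 407 pm.

407 pm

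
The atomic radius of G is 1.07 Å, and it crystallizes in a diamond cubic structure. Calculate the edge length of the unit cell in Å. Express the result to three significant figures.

4.94 Å

In a diamond cubic lattice, nearest neighbors lie along the body diagonal with √3·a = 8r.
a = 8r/√3 = 8 × 1.07 / 1.7321 = 4.94 Å.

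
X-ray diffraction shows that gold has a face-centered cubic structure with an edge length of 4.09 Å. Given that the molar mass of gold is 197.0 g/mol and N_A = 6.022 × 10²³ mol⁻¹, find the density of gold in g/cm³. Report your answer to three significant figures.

An FCC unit cell contains Z = 4 atoms.
Cell volume: a³ = (4.09 Å)³ = (4.090 × 10^-8 cm)³ = 6.842 × 10^-23 cm³.
ρ = Z·M/(N_A·a³) = 4 × 197.0 / (6.022 × 10²³ × 6.842 × 10^-23) = 19.13 g/cm³.

19.1 g/cm³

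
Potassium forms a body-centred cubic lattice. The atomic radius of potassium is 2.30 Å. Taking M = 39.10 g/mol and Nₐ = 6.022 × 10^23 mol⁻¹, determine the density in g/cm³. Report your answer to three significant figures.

In a BCC lattice, atoms touch along the body diagonal, so √3·a = 4r, giving a = 5.312 Å = 5.312 × 10^-8 cm.
With Z = 2, ρ = Z·M/(N_A·a³) = 2 × 39.10 / (6.022 × 10²³ × 1.499 × 10^-22) = 0.8665 g/cm³.

0.867 g/cm³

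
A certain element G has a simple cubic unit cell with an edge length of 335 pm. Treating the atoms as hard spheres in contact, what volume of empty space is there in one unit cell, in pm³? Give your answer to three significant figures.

1.79 × 10^7 pm³

In a simple cubic lattice atoms touch along the cell edge, so a = 2r, so r = 0.5000a = 167.5 pm.
V_cell = a³ = 3.760 × 10^7 pm³; V_atoms = 1 × (4/3)πr³ = 1.968 × 10^7 pm³.
Empty space = 3.760 × 10^7 − 1.968 × 10^7 = 1.79 × 10^7 pm³.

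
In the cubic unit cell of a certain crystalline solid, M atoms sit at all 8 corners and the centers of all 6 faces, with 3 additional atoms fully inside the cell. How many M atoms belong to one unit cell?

7

Corner atoms are shared by 8 cells (1/8 each), face atoms by 2 (1/2 each), interior atoms are unshared.
Net atoms = 8 × 1/8 + 6 × 1/2 + 3 = 1 + 3 + 3 = 7.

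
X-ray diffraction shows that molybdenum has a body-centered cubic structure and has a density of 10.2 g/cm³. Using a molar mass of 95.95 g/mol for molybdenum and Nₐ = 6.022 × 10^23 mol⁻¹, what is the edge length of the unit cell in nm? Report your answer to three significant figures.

0.315 nm

With Z = 2 atoms per BCC cell, a³ = Z·M/(N_A·ρ) = 2 × 95.95 / (6.022 × 10²³ × 10.20 g/cm³) = 3.124 × 10^-23 cm³.
a = (3.124 × 10^-23)^(1/3) = 3.150 × 10^-8 cm = 0.315 nm.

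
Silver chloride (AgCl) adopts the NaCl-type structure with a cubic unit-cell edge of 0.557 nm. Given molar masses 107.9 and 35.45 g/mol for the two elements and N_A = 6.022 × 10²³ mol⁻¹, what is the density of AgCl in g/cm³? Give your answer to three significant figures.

The NaCl-type structure contains Z = 4 formula units per cell; M(AgCl) = 107.9 + 35.45 = 143.35 g/mol.
a³ = (5.570 × 10^-8 cm)³ = 1.728 × 10^-22 cm³.
ρ = 4 × 143.35 / (6.022 × 10²³ × 1.728 × 10^-22) = 5.510 g/cm³.

5.51 g/cm³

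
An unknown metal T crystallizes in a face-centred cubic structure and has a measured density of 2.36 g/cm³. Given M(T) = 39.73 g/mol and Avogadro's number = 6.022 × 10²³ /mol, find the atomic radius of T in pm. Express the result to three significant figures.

170 pm

For an FCC cell (Z = 4), a³ = Z·M/(N_A·ρ) = 4 × 39.73 / (6.022 × 10²³ × 2.360) = 1.118 × 10^-22 cm³, so a = 4.818 × 10^-8 cm = 481.8 pm.
Atoms touch along the face diagonal, so √2·a = 4r, so r = 0.3536 × a = 170 pm.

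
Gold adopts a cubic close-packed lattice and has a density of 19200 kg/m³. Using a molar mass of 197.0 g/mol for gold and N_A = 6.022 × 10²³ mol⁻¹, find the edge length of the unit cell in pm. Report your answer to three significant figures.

408 pm

With Z = 4 atoms per FCC cell, a³ = Z·M/(N_A·ρ) = 4 × 197.0 / (6.022 × 10²³ × 19.20 g/cm³) = 6.815 × 10^-23 cm³.
a = (6.815 × 10^-23)^(1/3) = 4.085 × 10^-8 cm = 408 pm.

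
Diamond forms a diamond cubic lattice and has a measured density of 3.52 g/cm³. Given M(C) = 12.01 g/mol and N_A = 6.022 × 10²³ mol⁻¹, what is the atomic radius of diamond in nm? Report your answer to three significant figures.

For a diamond cubic cell (Z = 8), a³ = Z·M/(N_A·ρ) = 8 × 12.01 / (6.022 × 10²³ × 3.520) = 4.533 × 10^-23 cm³, so a = 3.565 × 10^-8 cm = 0.3565 nm.
Nearest neighbors lie along the body diagonal with √3·a = 8r, so r = 0.2165 × a = 0.0772 nm.

0.0772 nm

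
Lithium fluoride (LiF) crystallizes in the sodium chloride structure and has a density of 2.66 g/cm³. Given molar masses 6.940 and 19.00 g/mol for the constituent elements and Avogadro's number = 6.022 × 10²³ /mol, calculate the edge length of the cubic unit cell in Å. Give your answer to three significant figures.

4.02 Å

M(LiF) = 25.94 g/mol; Z = 4 formula units per cell.
a³ = Z·M/(N_A·ρ) = 4 × 25.94 / (6.022 × 10²³ × 2.66) = 6.478 × 10^-23 cm³, so a = 4.016 × 10^-8 cm = 4.02 Å.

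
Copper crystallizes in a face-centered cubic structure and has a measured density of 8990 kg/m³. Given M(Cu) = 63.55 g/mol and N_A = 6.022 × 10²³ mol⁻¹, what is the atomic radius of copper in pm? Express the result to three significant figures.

For an FCC cell (Z = 4), a³ = Z·M/(N_A·ρ) = 4 × 63.55 / (6.022 × 10²³ × 8.990) = 4.695 × 10^-23 cm³, so a = 3.608 × 10^-8 cm = 360.8 pm.
Atoms touch along the face diagonal, so √2·a = 4r, so r = 0.3536 × a = 128 pm.

128 pm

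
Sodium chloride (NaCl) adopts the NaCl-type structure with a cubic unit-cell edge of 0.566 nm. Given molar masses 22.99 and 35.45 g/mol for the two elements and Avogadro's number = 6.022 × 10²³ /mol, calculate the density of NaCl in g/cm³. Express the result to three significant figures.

The NaCl-type structure contains Z = 4 formula units per cell; M(NaCl) = 22.99 + 35.45 = 58.44 g/mol.
a³ = (5.660 × 10^-8 cm)³ = 1.813 × 10^-22 cm³.
ρ = 4 × 58.44 / (6.022 × 10²³ × 1.813 × 10^-22) = 2.141 g/cm³.

2.14 g/cm³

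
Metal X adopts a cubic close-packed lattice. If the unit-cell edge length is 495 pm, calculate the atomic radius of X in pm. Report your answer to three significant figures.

In an FCC lattice, atoms touch along the face diagonal, so √2·a = 4r.
r = √2·a/4 = 1.4142 × 495 / 4 = 175 pm.

175 pm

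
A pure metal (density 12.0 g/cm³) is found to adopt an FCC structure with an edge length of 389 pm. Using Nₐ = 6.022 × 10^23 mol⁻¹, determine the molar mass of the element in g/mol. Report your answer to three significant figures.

106 g/mol

An FCC cell has Z = 4 atoms; a = 3.890 × 10^-8 cm.
M = ρ·N_A·a³/Z = 12.0 × 6.022 × 10²³ × 5.886 × 10^-23 / 4 = 106 g/mol.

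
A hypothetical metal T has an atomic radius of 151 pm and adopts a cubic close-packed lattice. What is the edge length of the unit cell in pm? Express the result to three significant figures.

427 pm

In an FCC lattice, atoms touch along the face diagonal, so √2·a = 4r.
a = 4r/√2 = 4 × 151 / 1.4142 = 427 pm.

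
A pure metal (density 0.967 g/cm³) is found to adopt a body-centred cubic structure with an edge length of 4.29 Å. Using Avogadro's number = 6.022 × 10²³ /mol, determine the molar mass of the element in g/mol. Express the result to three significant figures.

23.0 g/mol

A BCC cell has Z = 2 atoms; a = 4.290 × 10^-8 cm.
M = ρ·N_A·a³/Z = 0.967 × 6.022 × 10²³ × 7.895 × 10^-23 / 2 = 23.0 g/mol.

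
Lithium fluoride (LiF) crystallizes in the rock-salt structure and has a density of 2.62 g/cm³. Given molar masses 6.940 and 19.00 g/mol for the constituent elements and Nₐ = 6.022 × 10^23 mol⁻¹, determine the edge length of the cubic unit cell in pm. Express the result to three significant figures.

404 pm

M(LiF) = 25.94 g/mol; Z = 4 formula units per cell.
a³ = Z·M/(N_A·ρ) = 4 × 25.94 / (6.022 × 10²³ × 2.62) = 6.576 × 10^-23 cm³, so a = 4.036 × 10^-8 cm = 404 pm.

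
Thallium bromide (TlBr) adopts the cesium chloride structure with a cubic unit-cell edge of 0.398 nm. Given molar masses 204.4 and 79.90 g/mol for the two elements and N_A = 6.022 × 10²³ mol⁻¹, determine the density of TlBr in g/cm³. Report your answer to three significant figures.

The cesium chloride structure contains Z = 1 formula unit per cell; M(TlBr) = 204.4 + 79.90 = 284.3 g/mol.
a³ = (3.980 × 10^-8 cm)³ = 6.304 × 10^-23 cm³.
ρ = 1 × 284.3 / (6.022 × 10²³ × 6.304 × 10^-23) = 7.488 g/cm³.

7.49 g/cm³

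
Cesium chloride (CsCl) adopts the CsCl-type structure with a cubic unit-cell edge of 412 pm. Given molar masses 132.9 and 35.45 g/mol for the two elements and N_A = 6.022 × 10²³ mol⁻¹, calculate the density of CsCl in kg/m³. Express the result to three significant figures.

The CsCl-type structure contains Z = 1 formula unit per cell; M(CsCl) = 132.9 + 35.45 = 168.35 g/mol.
a³ = (4.120 × 10^-8 cm)³ = 6.993 × 10^-23 cm³.
ρ = 1 × 168.35 / (6.022 × 10²³ × 6.993 × 10^-23) = 3.997 g/cm³ = 4000 kg/m³.

4000 kg/m³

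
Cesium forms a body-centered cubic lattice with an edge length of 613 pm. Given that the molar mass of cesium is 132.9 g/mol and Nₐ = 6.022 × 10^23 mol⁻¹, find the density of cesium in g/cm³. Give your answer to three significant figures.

1.92 g/cm³

A BCC unit cell contains Z = 2 atoms.
Cell volume: a³ = (613 pm)³ = (6.130 × 10^-8 cm)³ = 2.303 × 10^-22 cm³.
ρ = Z·M/(N_A·a³) = 2 × 132.9 / (6.022 × 10²³ × 2.303 × 10^-22) = 1.916 g/cm³.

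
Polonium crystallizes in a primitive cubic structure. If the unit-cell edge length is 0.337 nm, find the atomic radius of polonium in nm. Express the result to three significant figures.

In a simple cubic lattice, atoms touch along the cell edge, so a = 2r.
r = a/2 = 0.337/2 = 0.169 nm.

0.169 nm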